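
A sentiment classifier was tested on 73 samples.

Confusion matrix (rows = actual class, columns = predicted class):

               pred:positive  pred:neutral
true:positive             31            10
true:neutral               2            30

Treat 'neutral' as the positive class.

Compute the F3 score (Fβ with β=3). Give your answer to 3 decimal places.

0.915

Fβ = (1+β²)·TP / ((1+β²)·TP + β²·FN + FP), with β²=9
= 10·30 / (10·30 + 9·2 + 10) = 0.915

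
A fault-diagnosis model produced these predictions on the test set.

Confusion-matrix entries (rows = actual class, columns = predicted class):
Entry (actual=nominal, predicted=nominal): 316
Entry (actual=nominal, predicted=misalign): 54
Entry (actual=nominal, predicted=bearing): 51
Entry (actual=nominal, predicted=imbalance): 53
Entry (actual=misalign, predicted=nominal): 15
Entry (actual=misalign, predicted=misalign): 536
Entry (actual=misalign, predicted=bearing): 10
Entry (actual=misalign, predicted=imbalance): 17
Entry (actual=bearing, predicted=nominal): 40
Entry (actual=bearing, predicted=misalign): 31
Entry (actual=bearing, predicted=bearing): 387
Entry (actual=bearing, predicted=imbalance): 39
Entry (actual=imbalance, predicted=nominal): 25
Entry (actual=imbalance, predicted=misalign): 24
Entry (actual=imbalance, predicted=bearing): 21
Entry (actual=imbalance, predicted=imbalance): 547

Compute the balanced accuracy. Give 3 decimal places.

Balanced accuracy = mean of per-class recall.
  nominal: recall = 316/474 = 0.6667
  misalign: recall = 536/578 = 0.9273
  bearing: recall = 387/497 = 0.7787
  imbalance: recall = 547/617 = 0.8865
Mean = (0.6667 + 0.9273 + 0.7787 + 0.8865) / 4 = 0.815

0.815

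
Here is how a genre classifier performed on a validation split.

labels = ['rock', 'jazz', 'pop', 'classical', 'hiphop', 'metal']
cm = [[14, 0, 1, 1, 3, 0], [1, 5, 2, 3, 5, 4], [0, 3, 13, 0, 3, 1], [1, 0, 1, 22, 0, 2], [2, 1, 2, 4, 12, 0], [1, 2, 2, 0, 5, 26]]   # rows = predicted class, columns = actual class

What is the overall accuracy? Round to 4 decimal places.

Accuracy = trace / total = (14+5+13+22+12+26=92) / 142 = 92/142 = 0.6479

0.6479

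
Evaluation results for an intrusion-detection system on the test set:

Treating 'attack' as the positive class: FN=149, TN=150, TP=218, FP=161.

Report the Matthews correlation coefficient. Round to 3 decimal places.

0.077

MCC = (TP·TN − FP·FN) / √((TP+FP)(TP+FN)(TN+FP)(TN+FN))
Numerator = 218·150 − 161·149 = 8711
Denominator = √(379·367·311·299) = √12934118977 = 113728.2682
MCC = 8711 / 113728.2682 = 0.077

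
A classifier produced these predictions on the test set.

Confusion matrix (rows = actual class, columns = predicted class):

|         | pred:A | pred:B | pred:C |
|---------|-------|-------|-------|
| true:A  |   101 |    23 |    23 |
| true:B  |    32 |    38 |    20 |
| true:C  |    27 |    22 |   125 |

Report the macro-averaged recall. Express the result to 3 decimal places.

0.609

Per-class recall (TP/(TP+FN)):
  A: TP=101, FN=23+23=46 → 101/147 = 0.6871
  B: TP=38, FN=32+20=52 → 38/90 = 0.4222
  C: TP=125, FN=27+22=49 → 125/174 = 0.7184
Macro-recall = mean = (0.6871 + 0.4222 + 0.7184) / 3 = 0.609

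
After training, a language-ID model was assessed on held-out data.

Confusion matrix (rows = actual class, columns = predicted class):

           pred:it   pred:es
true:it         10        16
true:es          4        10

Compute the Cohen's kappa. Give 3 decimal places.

0.083

Observed agreement pₒ = trace/N = 20/40 = 0.5000
Expected agreement pₑ = Σ (rowᵢ·colᵢ)/N² = (26·14 + 14·26)/40² = 0.4550
κ = (pₒ − pₑ)/(1 − pₑ) = (0.5000 − 0.4550)/(1 − 0.4550) = 0.083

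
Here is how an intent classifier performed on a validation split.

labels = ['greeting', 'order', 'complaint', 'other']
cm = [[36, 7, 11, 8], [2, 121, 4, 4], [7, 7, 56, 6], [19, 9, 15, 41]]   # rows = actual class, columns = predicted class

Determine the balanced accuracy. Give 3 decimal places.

Balanced accuracy = mean of per-class recall.
  greeting: recall = 36/62 = 0.5806
  order: recall = 121/131 = 0.9237
  complaint: recall = 56/76 = 0.7368
  other: recall = 41/84 = 0.4881
Mean = (0.5806 + 0.9237 + 0.7368 + 0.4881) / 4 = 0.682

0.682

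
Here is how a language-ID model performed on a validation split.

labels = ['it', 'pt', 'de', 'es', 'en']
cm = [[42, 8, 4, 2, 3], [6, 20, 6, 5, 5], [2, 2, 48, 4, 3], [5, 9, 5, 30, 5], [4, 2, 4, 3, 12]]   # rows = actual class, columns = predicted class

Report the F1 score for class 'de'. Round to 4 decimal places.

F1 score = 2·TP/(2·TP+FP+FN).
de: TP=48, FP=4+6+5+4=19, FN=2+2+4+3=11 → 96/126 = 0.76190

0.7619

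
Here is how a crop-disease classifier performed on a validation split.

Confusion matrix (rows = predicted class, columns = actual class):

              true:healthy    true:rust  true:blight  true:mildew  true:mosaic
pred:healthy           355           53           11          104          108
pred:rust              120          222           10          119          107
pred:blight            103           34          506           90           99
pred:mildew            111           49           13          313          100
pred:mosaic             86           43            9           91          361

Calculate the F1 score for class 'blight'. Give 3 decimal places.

0.733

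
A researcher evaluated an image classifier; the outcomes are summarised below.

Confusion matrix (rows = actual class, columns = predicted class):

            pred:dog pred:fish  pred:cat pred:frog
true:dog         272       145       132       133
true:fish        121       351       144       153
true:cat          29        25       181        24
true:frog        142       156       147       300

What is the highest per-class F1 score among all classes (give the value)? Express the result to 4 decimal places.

0.4855

Per-class F1 score (2·TP/(2·TP+FP+FN)):
  dog: TP=272, FP=121+29+142=292, FN=145+132+133=410 → 544/1246 = 0.43660
  fish: TP=351, FP=145+25+156=326, FN=121+144+153=418 → 702/1446 = 0.48548
  cat: TP=181, FP=132+144+147=423, FN=29+25+24=78 → 362/863 = 0.41947
  frog: TP=300, FP=133+153+24=310, FN=142+156+147=445 → 600/1355 = 0.44280
Highest is class 'fish' with F1 score = 0.4855.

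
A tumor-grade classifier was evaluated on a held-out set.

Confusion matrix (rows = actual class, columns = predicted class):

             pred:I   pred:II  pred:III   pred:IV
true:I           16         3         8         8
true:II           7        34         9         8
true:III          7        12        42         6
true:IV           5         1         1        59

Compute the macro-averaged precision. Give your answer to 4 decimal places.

0.6414

Per-class precision (TP/(TP+FP)):
  I: TP=16, FP=7+7+5=19 → 16/35 = 0.45714
  II: TP=34, FP=3+12+1=16 → 34/50 = 0.68000
  III: TP=42, FP=8+9+1=18 → 42/60 = 0.70000
  IV: TP=59, FP=8+8+6=22 → 59/81 = 0.72840
Macro-precision = mean = (0.45714 + 0.68000 + 0.70000 + 0.72840) / 4 = 0.6414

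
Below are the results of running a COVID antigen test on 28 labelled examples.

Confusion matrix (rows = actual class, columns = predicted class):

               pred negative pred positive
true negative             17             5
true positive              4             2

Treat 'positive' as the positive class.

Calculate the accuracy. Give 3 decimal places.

Accuracy = (TP+TN)/N = (2+17)/28 = 0.679

0.679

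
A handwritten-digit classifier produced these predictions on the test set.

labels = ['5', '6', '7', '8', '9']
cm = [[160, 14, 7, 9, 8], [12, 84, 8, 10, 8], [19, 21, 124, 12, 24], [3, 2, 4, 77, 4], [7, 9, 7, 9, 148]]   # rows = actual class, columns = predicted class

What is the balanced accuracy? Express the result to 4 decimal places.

0.7589

Balanced accuracy = mean of per-class recall.
  5: recall = 160/198 = 0.80808
  6: recall = 84/122 = 0.68852
  7: recall = 124/200 = 0.62000
  8: recall = 77/90 = 0.85556
  9: recall = 148/180 = 0.82222
Mean = (0.80808 + 0.68852 + 0.62000 + 0.85556 + 0.82222) / 5 = 0.7589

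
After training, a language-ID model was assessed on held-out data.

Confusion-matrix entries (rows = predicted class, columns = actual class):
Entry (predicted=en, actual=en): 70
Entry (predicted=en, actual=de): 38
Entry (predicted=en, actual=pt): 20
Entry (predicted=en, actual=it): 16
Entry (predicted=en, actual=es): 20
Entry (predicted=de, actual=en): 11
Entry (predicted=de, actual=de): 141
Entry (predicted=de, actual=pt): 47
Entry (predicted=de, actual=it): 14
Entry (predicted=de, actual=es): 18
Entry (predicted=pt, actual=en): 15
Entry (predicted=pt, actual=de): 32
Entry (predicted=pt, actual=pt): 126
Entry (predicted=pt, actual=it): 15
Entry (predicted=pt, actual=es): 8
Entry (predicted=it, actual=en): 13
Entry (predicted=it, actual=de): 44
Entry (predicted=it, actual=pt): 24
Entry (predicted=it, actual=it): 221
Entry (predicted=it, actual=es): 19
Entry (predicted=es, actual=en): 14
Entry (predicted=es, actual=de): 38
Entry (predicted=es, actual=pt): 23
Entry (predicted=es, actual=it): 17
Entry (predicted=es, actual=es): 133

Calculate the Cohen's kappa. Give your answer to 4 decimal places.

0.5040

Observed agreement pₒ = trace/N = 691/1137 = 0.60774
Expected agreement pₑ = Σ (rowᵢ·colᵢ)/N² = (123·164 + 293·231 + 240·196 + 283·321 + 198·225)/1137² = 0.20908
κ = (pₒ − pₑ)/(1 − pₑ) = (0.60774 − 0.20908)/(1 − 0.20908) = 0.5040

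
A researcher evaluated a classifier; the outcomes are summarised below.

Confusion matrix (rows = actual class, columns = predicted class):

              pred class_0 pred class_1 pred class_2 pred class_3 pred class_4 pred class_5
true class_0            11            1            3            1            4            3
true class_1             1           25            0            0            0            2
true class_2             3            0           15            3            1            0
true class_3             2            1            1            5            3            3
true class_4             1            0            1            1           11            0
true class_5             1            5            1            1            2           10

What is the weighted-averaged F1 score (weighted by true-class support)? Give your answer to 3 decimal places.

0.622

Per-class F1 score (2·TP/(2·TP+FP+FN)):
  class_0: TP=11, FP=1+3+2+1+1=8, FN=1+3+1+4+3=12 → 22/42 = 0.5238
  class_1: TP=25, FP=1+0+1+0+5=7, FN=1+0+0+0+2=3 → 50/60 = 0.8333
  class_2: TP=15, FP=3+0+1+1+1=6, FN=3+0+3+1+0=7 → 30/43 = 0.6977
  class_3: TP=5, FP=1+0+3+1+1=6, FN=2+1+1+3+3=10 → 10/26 = 0.3846
  class_4: TP=11, FP=4+0+1+3+2=10, FN=1+0+1+1+0=3 → 22/35 = 0.6286
  class_5: TP=10, FP=3+2+0+3+0=8, FN=1+5+1+1+2=10 → 20/38 = 0.5263
Weighted-F1 score = Σ (supportᵢ/N)·F1 scoreᵢ with N=122: (23/122)·0.5238 + (28/122)·0.8333 + (22/122)·0.6977 + (15/122)·0.3846 + (14/122)·0.6286 + (20/122)·0.5263 = 0.622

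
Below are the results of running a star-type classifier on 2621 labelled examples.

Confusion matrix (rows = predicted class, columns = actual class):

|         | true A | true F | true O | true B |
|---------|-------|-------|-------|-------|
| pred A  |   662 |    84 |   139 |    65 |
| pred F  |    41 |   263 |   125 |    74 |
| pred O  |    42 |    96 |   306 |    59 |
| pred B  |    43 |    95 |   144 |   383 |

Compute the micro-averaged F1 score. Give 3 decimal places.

0.616

Micro-averaging pools counts across classes: ΣTP=1614, ΣFP=1007, ΣFN=1007.
Micro-F1 score = 2·TP/(2·TP+FP+FN) on pooled counts = 0.616 (equals overall accuracy in single-label multiclass).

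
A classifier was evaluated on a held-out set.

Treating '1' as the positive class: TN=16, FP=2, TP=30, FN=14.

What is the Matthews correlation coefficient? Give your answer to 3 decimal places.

MCC = (TP·TN − FP·FN) / √((TP+FP)(TP+FN)(TN+FP)(TN+FN))
Numerator = 30·16 − 2·14 = 452
Denominator = √(32·44·18·30) = √760320 = 871.9633
MCC = 452 / 871.9633 = 0.518

0.518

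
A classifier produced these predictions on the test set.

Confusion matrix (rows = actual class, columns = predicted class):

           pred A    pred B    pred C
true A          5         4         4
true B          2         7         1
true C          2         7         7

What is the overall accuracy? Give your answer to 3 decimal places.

0.487

Accuracy = trace / total = (5+7+7=19) / 39 = 19/39 = 0.487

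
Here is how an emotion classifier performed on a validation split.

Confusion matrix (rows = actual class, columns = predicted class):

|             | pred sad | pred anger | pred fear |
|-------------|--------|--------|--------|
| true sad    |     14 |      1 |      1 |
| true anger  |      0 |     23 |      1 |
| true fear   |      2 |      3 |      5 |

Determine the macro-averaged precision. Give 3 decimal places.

Per-class precision (TP/(TP+FP)):
  sad: TP=14, FP=0+2=2 → 14/16 = 0.8750
  anger: TP=23, FP=1+3=4 → 23/27 = 0.8519
  fear: TP=5, FP=1+1=2 → 5/7 = 0.7143
Macro-precision = mean = (0.8750 + 0.8519 + 0.7143) / 3 = 0.814

0.814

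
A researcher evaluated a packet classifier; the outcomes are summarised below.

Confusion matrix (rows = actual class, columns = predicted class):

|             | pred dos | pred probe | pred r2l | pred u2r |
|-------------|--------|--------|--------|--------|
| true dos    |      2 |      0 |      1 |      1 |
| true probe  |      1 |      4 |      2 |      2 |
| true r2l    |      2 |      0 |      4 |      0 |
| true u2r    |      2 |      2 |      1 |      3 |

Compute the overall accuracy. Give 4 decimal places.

0.4815

Accuracy = trace / total = (2+4+4+3=13) / 27 = 13/27 = 0.4815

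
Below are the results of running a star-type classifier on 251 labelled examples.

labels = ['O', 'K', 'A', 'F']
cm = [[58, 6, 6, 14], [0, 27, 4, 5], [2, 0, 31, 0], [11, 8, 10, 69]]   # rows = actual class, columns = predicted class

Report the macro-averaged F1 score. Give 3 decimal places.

0.732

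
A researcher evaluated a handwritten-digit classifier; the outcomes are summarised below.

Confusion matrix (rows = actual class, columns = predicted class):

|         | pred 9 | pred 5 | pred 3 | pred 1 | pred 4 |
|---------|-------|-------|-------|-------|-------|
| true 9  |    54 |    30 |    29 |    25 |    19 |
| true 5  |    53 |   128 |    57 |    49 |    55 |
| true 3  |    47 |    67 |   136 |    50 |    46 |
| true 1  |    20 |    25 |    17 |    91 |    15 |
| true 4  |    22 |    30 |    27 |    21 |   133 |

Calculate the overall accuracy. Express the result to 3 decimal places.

0.435

Accuracy = trace / total = (54+128+136+91+133=542) / 1246 = 542/1246 = 0.435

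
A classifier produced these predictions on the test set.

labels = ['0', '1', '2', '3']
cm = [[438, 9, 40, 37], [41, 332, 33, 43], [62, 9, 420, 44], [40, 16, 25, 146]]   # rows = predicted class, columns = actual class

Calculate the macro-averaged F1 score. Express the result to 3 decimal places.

0.748

Per-class F1 score (2·TP/(2·TP+FP+FN)):
  0: TP=438, FP=9+40+37=86, FN=41+62+40=143 → 876/1105 = 0.7928
  1: TP=332, FP=41+33+43=117, FN=9+9+16=34 → 664/815 = 0.8147
  2: TP=420, FP=62+9+44=115, FN=40+33+25=98 → 840/1053 = 0.7977
  3: TP=146, FP=40+16+25=81, FN=37+43+44=124 → 292/497 = 0.5875
Macro-F1 score = mean = (0.7928 + 0.8147 + 0.7977 + 0.5875) / 4 = 0.748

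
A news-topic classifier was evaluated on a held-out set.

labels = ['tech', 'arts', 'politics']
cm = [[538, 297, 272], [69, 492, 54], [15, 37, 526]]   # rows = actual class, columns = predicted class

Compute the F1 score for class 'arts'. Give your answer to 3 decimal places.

0.683

One-vs-rest for 'arts': TP = diagonal; FP = other classes predicted 'arts'; FN = 'arts' predicted as other.
F1 score = 2·TP/(2·TP+FP+FN).
arts: TP=492, FP=297+37=334, FN=69+54=123 → 984/1441 = 0.6829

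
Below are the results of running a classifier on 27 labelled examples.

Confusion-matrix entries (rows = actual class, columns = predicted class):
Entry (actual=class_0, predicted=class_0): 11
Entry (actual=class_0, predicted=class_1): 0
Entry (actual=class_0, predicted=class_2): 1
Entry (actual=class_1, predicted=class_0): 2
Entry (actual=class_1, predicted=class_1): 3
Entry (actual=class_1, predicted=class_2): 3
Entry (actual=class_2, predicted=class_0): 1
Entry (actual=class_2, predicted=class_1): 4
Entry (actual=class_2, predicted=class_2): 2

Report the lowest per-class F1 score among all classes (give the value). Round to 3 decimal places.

0.308

Per-class F1 score (2·TP/(2·TP+FP+FN)):
  class_0: TP=11, FP=2+1=3, FN=0+1=1 → 22/26 = 0.8462
  class_1: TP=3, FP=0+4=4, FN=2+3=5 → 6/15 = 0.4000
  class_2: TP=2, FP=1+3=4, FN=1+4=5 → 4/13 = 0.3077
Lowest is class 'class_2' with F1 score = 0.308.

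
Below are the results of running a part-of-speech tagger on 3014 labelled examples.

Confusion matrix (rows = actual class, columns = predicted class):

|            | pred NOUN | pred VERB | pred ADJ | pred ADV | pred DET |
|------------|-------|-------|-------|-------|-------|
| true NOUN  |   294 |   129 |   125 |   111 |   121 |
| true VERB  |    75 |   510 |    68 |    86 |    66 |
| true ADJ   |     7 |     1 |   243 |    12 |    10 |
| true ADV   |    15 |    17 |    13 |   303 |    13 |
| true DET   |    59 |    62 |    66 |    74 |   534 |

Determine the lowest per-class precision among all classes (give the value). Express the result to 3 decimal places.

0.472

Per-class precision (TP/(TP+FP)):
  NOUN: TP=294, FP=75+7+15+59=156 → 294/450 = 0.6533
  VERB: TP=510, FP=129+1+17+62=209 → 510/719 = 0.7093
  ADJ: TP=243, FP=125+68+13+66=272 → 243/515 = 0.4718
  ADV: TP=303, FP=111+86+12+74=283 → 303/586 = 0.5171
  DET: TP=534, FP=121+66+10+13=210 → 534/744 = 0.7177
Lowest is class 'ADJ' with precision = 0.472.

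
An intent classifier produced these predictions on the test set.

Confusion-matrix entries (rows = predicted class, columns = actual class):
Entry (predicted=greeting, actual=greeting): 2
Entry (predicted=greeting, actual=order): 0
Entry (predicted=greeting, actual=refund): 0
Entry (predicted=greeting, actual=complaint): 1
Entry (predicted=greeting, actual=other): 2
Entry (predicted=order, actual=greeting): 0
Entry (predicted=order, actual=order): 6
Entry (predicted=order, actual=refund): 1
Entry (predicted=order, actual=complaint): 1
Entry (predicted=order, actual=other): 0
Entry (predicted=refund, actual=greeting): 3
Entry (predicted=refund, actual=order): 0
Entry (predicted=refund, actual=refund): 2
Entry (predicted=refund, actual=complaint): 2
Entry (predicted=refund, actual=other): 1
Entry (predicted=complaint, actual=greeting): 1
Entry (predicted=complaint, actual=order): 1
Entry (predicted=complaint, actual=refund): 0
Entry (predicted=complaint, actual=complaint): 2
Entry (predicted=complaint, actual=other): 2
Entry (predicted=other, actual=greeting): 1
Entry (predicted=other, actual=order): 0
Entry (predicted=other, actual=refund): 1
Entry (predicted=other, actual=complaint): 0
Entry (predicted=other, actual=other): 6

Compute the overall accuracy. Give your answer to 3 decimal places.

Accuracy = trace / total = (2+6+2+2+6=18) / 35 = 18/35 = 0.514

0.514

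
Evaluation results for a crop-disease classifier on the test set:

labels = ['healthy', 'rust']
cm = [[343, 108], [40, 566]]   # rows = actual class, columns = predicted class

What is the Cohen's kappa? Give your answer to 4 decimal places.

0.7082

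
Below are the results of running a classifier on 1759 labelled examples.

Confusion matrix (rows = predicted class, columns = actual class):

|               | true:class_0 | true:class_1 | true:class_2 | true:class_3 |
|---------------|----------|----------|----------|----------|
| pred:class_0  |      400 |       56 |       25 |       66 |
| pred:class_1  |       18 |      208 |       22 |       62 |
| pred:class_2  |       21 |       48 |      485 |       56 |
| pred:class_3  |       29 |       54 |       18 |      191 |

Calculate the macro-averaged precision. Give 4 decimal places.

Per-class precision (TP/(TP+FP)):
  class_0: TP=400, FP=56+25+66=147 → 400/547 = 0.73126
  class_1: TP=208, FP=18+22+62=102 → 208/310 = 0.67097
  class_2: TP=485, FP=21+48+56=125 → 485/610 = 0.79508
  class_3: TP=191, FP=29+54+18=101 → 191/292 = 0.65411
Macro-precision = mean = (0.73126 + 0.67097 + 0.79508 + 0.65411) / 4 = 0.7129

0.7129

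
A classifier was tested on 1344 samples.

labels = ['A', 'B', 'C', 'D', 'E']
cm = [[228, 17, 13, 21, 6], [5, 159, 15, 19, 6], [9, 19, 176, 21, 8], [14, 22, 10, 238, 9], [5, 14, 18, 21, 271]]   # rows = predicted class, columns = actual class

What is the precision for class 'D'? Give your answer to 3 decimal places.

Take TP from the diagonal, FP from the rest of the 'D' prediction marginal, FN from the rest of the 'D' actual marginal.
precision = TP/(TP+FP).
D: TP=238, FP=14+22+10+9=55 → 238/293 = 0.8123

0.812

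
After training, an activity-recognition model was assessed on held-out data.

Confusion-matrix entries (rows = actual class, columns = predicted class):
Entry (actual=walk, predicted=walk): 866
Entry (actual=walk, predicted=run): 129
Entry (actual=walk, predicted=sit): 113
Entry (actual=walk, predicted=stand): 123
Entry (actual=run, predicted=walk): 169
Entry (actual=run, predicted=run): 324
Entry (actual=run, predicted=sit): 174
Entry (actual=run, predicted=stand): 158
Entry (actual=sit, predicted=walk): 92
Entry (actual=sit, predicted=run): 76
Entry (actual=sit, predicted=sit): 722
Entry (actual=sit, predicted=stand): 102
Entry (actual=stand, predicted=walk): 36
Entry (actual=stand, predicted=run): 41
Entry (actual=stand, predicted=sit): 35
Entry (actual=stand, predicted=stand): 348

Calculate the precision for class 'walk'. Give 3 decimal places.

0.745

precision = TP/(TP+FP).
walk: TP=866, FP=169+92+36=297 → 866/1163 = 0.7446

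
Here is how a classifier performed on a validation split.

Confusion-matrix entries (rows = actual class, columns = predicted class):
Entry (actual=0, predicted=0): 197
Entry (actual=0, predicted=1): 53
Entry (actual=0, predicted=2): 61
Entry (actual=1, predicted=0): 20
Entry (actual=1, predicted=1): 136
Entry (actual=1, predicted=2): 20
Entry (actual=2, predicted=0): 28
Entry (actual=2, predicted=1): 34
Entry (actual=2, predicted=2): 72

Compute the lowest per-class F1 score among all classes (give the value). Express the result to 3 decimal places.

0.502

Per-class F1 score (2·TP/(2·TP+FP+FN)):
  0: TP=197, FP=20+28=48, FN=53+61=114 → 394/556 = 0.7086
  1: TP=136, FP=53+34=87, FN=20+20=40 → 272/399 = 0.6817
  2: TP=72, FP=61+20=81, FN=28+34=62 → 144/287 = 0.5017
Lowest is class '2' with F1 score = 0.502.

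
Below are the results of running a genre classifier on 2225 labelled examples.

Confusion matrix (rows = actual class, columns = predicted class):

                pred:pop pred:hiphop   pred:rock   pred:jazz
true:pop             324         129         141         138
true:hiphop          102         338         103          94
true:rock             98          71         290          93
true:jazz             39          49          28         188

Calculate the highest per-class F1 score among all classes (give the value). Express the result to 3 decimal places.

0.552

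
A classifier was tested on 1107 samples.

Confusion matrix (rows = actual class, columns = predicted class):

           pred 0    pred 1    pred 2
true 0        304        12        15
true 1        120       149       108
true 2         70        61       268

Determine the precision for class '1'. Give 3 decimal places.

precision = TP/(TP+FP).
1: TP=149, FP=12+61=73 → 149/222 = 0.6712

0.671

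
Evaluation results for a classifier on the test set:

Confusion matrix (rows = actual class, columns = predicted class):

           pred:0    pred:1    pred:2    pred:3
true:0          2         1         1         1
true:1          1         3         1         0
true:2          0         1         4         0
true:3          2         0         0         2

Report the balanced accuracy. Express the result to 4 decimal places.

0.5750

Balanced accuracy = mean of per-class recall.
  0: recall = 2/5 = 0.40000
  1: recall = 3/5 = 0.60000
  2: recall = 4/5 = 0.80000
  3: recall = 2/4 = 0.50000
Mean = (0.40000 + 0.60000 + 0.80000 + 0.50000) / 4 = 0.5750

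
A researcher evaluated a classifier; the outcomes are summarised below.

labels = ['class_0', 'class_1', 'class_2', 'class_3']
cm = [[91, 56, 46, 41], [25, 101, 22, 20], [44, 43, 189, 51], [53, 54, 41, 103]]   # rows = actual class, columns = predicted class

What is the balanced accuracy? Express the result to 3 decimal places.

0.495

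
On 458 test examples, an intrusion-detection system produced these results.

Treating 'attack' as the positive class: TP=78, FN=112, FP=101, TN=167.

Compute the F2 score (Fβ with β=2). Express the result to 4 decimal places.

Fβ = (1+β²)·TP / ((1+β²)·TP + β²·FN + FP), with β²=4
= 5·78 / (5·78 + 4·112 + 101) = 0.4153

0.4153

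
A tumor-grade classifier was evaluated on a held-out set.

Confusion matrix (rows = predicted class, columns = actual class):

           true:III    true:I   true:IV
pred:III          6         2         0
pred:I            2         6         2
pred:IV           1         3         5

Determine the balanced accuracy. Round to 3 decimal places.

Balanced accuracy = mean of per-class recall.
  III: recall = 6/9 = 0.6667
  I: recall = 6/11 = 0.5455
  IV: recall = 5/7 = 0.7143
Mean = (0.6667 + 0.5455 + 0.7143) / 3 = 0.642

0.642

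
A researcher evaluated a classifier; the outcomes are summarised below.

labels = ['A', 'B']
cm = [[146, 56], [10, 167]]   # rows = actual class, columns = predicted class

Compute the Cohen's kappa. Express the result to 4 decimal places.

0.6557

Observed agreement pₒ = trace/N = 313/379 = 0.82586
Expected agreement pₑ = Σ (rowᵢ·colᵢ)/N² = (202·156 + 177·223)/379² = 0.49417
κ = (pₒ − pₑ)/(1 − pₑ) = (0.82586 − 0.49417)/(1 − 0.49417) = 0.6557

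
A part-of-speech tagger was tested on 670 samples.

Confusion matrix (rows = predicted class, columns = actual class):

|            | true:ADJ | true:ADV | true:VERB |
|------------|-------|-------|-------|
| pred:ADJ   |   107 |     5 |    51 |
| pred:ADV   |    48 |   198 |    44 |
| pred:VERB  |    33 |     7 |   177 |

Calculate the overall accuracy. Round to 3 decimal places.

Accuracy = trace / total = (107+198+177=482) / 670 = 482/670 = 0.719

0.719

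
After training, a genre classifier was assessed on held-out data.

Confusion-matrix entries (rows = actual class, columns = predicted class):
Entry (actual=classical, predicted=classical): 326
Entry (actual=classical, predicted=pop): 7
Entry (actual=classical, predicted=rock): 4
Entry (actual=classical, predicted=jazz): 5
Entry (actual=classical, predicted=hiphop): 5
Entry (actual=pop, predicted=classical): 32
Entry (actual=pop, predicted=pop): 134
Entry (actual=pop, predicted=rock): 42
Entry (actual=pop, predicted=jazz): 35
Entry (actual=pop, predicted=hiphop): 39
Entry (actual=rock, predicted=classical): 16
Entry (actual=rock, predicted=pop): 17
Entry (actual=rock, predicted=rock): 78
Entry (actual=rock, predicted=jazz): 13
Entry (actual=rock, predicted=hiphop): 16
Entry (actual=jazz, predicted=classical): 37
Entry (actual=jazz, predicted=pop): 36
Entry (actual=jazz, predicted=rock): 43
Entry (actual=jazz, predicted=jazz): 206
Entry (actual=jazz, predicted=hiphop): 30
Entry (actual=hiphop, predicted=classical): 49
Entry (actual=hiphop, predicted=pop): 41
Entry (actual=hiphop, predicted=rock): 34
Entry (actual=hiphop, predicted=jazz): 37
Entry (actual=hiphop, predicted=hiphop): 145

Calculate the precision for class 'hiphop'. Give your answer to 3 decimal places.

0.617

One-vs-rest for 'hiphop': TP = diagonal; FP = other classes predicted 'hiphop'; FN = 'hiphop' predicted as other.
precision = TP/(TP+FP).
hiphop: TP=145, FP=5+39+16+30=90 → 145/235 = 0.6170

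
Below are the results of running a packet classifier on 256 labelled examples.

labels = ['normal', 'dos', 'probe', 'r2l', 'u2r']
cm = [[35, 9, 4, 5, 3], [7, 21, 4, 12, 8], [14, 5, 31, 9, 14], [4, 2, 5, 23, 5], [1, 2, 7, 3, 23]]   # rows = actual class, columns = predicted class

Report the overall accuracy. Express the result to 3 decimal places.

0.520

Accuracy = trace / total = (35+21+31+23+23=133) / 256 = 133/256 = 0.520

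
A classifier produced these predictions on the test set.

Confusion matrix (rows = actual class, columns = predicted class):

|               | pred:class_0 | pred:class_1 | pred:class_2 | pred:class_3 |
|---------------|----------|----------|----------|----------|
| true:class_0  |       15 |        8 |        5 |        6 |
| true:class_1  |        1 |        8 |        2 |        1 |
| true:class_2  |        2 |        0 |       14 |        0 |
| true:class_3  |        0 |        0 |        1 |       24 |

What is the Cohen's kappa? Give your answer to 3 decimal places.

Observed agreement pₒ = trace/N = 61/87 = 0.7011
Expected agreement pₑ = Σ (rowᵢ·colᵢ)/N² = (34·18 + 12·16 + 16·22 + 25·31)/87² = 0.2551
κ = (pₒ − pₑ)/(1 − pₑ) = (0.7011 − 0.2551)/(1 − 0.2551) = 0.599

0.599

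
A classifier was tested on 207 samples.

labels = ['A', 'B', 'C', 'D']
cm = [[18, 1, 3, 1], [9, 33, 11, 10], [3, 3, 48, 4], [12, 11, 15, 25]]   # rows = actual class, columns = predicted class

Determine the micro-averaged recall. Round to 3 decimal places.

Micro-averaging pools counts across classes: ΣTP=124, ΣFP=83, ΣFN=83.
Micro-recall = TP/(TP+FN) on pooled counts = 0.599 (equals overall accuracy in single-label multiclass).

0.599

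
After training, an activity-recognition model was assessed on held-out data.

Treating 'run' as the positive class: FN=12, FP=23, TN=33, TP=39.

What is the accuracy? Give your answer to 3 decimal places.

Accuracy = (TP+TN)/N = (39+33)/107 = 0.673

0.673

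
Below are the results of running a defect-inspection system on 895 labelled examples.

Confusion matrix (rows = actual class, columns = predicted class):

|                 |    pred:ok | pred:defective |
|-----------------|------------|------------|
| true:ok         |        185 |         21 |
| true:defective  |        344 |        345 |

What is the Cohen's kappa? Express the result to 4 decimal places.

0.2573

Observed agreement pₒ = trace/N = 530/895 = 0.59218
Expected agreement pₑ = Σ (rowᵢ·colᵢ)/N² = (206·529 + 689·366)/895² = 0.45086
κ = (pₒ − pₑ)/(1 − pₑ) = (0.59218 − 0.45086)/(1 − 0.45086) = 0.2573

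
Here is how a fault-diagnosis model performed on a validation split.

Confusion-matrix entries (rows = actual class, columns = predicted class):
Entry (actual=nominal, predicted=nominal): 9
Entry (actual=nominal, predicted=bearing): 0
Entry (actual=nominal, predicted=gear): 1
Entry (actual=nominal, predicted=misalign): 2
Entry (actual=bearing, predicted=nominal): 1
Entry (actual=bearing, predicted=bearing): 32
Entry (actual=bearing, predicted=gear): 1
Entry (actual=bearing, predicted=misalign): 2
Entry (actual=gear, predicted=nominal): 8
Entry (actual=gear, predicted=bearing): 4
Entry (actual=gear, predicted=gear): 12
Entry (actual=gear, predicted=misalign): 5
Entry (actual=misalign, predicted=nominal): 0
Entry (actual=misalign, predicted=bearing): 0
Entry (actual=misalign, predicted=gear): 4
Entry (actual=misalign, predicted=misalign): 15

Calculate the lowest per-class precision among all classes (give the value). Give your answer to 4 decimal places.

0.5000

Per-class precision (TP/(TP+FP)):
  nominal: TP=9, FP=1+8+0=9 → 9/18 = 0.50000
  bearing: TP=32, FP=0+4+0=4 → 32/36 = 0.88889
  gear: TP=12, FP=1+1+4=6 → 12/18 = 0.66667
  misalign: TP=15, FP=2+2+5=9 → 15/24 = 0.62500
Lowest is class 'nominal' with precision = 0.5000.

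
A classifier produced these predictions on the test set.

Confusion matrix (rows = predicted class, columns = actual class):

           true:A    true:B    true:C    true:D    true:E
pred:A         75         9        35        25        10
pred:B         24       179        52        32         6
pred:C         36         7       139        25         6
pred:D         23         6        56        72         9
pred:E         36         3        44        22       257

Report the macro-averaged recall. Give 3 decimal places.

0.598

Per-class recall (TP/(TP+FN)):
  A: TP=75, FN=24+36+23+36=119 → 75/194 = 0.3866
  B: TP=179, FN=9+7+6+3=25 → 179/204 = 0.8775
  C: TP=139, FN=35+52+56+44=187 → 139/326 = 0.4264
  D: TP=72, FN=25+32+25+22=104 → 72/176 = 0.4091
  E: TP=257, FN=10+6+6+9=31 → 257/288 = 0.8924
Macro-recall = mean = (0.3866 + 0.8775 + 0.4264 + 0.4091 + 0.8924) / 5 = 0.598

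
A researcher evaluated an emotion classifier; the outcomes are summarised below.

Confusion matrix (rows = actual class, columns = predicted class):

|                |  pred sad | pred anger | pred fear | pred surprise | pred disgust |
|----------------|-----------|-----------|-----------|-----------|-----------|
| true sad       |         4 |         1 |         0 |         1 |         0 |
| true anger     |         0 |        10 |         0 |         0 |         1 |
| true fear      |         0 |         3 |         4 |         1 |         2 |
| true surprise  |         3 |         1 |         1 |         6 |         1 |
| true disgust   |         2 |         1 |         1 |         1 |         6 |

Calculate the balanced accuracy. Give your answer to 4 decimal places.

Balanced accuracy = mean of per-class recall.
  sad: recall = 4/6 = 0.66667
  anger: recall = 10/11 = 0.90909
  fear: recall = 4/10 = 0.40000
  surprise: recall = 6/12 = 0.50000
  disgust: recall = 6/11 = 0.54545
Mean = (0.66667 + 0.90909 + 0.40000 + 0.50000 + 0.54545) / 5 = 0.6042

0.6042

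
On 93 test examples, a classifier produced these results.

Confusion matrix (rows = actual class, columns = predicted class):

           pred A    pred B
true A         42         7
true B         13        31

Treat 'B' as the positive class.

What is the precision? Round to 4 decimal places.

0.8158

Precision = TP/(TP+FP) = 31/(31+7) = 31/38 = 0.8158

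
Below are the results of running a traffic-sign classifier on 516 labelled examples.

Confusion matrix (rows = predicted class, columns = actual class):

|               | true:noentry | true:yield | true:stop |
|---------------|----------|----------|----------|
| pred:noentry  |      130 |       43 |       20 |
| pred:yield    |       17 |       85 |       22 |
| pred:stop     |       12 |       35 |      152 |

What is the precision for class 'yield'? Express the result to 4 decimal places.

0.6855

One-vs-rest for 'yield': TP = diagonal; FP = other classes predicted 'yield'; FN = 'yield' predicted as other.
precision = TP/(TP+FP).
yield: TP=85, FP=17+22=39 → 85/124 = 0.68548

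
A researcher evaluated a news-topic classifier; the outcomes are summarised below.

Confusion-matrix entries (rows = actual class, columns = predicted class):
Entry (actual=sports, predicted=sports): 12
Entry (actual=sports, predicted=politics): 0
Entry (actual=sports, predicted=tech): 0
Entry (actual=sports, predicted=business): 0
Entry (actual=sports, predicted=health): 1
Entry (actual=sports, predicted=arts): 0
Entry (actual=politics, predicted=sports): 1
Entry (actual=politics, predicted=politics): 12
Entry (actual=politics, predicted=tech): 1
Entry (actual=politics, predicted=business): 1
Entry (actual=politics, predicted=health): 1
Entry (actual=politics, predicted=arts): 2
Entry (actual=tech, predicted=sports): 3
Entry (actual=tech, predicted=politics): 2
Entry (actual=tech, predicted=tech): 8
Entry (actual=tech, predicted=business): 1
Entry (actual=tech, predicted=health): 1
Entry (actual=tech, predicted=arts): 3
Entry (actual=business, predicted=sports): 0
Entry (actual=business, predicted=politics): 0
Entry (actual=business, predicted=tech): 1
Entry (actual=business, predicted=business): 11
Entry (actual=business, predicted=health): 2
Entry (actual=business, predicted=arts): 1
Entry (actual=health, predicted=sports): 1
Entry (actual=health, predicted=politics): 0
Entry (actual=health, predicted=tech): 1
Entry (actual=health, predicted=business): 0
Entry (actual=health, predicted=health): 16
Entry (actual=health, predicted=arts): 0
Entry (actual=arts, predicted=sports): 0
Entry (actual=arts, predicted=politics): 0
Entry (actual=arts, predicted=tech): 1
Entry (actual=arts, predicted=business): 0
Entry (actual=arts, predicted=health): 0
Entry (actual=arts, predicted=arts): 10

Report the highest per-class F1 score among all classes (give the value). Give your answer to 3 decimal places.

Per-class F1 score (2·TP/(2·TP+FP+FN)):
  sports: TP=12, FP=1+3+0+1+0=5, FN=0+0+0+1+0=1 → 24/30 = 0.8000
  politics: TP=12, FP=0+2+0+0+0=2, FN=1+1+1+1+2=6 → 24/32 = 0.7500
  tech: TP=8, FP=0+1+1+1+1=4, FN=3+2+1+1+3=10 → 16/30 = 0.5333
  business: TP=11, FP=0+1+1+0+0=2, FN=0+0+1+2+1=4 → 22/28 = 0.7857
  health: TP=16, FP=1+1+1+2+0=5, FN=1+0+1+0+0=2 → 32/39 = 0.8205
  arts: TP=10, FP=0+2+3+1+0=6, FN=0+0+1+0+0=1 → 20/27 = 0.7407
Highest is class 'health' with F1 score = 0.821.

0.821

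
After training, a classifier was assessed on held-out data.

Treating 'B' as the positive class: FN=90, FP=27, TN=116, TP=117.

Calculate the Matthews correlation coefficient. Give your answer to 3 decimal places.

0.376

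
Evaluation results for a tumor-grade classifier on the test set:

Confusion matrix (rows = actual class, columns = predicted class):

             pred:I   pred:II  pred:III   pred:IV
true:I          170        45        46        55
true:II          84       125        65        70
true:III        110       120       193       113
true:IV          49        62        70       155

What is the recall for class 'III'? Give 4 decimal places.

Treat 'III' as positive and all other classes as negative.
recall = TP/(TP+FN).
III: TP=193, FN=110+120+113=343 → 193/536 = 0.36007

0.3601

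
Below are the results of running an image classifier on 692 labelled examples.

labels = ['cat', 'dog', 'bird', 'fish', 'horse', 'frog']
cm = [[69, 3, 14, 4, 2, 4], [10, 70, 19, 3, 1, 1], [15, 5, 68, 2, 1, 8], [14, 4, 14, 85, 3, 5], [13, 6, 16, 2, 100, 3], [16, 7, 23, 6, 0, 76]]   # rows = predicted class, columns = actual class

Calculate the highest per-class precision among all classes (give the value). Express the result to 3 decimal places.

0.719

Per-class precision (TP/(TP+FP)):
  cat: TP=69, FP=3+14+4+2+4=27 → 69/96 = 0.7188
  dog: TP=70, FP=10+19+3+1+1=34 → 70/104 = 0.6731
  bird: TP=68, FP=15+5+2+1+8=31 → 68/99 = 0.6869
  fish: TP=85, FP=14+4+14+3+5=40 → 85/125 = 0.6800
  horse: TP=100, FP=13+6+16+2+3=40 → 100/140 = 0.7143
  frog: TP=76, FP=16+7+23+6+0=52 → 76/128 = 0.5938
Highest is class 'cat' with precision = 0.719.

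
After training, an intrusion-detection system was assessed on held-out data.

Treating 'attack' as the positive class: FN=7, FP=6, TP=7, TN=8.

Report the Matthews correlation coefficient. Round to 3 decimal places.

0.072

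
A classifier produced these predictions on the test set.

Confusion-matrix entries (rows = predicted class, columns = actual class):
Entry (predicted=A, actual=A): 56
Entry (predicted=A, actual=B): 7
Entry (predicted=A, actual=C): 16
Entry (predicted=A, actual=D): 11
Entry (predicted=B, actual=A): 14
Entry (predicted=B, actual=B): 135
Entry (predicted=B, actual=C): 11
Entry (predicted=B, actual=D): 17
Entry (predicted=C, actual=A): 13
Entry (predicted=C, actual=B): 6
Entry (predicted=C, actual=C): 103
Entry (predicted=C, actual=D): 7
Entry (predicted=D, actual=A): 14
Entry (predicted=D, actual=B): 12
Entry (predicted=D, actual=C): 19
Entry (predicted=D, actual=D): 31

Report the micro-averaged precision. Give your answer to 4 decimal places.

Micro-averaging pools counts across classes: ΣTP=325, ΣFP=147, ΣFN=147.
Micro-precision = TP/(TP+FP) on pooled counts = 0.6886 (equals overall accuracy in single-label multiclass).

0.6886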